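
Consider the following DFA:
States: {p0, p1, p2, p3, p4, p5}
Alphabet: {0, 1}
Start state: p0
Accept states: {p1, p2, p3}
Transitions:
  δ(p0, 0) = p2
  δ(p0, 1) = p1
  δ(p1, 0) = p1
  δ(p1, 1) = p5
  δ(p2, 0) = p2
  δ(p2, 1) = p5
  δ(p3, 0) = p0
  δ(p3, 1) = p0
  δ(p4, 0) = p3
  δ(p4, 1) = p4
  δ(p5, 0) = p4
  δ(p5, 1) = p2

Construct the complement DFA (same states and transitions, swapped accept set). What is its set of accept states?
Complement accept states = All states \ Original accept states
= {p0, p1, p2, p3, p4, p5} \ {p1, p2, p3}
{p0, p4, p5}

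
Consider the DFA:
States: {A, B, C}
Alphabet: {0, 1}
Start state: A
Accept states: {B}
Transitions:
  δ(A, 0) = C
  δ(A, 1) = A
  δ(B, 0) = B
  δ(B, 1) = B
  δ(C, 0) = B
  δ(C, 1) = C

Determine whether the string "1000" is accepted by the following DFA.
Processing string "1000":
  A --1--> A
  A --0--> C
  C --0--> B
  B --0--> B
Final state: B
Accept states: {B}
Yes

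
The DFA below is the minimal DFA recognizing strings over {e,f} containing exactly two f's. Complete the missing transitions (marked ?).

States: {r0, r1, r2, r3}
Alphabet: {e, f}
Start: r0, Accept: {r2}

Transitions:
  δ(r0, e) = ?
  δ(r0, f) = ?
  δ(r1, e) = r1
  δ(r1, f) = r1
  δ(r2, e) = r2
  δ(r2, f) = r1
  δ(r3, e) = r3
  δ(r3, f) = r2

From the language and accept set, identify what each state tracks — r0: zero f's; r1: ≥ three f's (dead); r2: two f's; r3: one f.
Each missing δ(q, a) is the state matching the new tracked value after reading a.
δ(r0, e) = r0; δ(r0, f) = r3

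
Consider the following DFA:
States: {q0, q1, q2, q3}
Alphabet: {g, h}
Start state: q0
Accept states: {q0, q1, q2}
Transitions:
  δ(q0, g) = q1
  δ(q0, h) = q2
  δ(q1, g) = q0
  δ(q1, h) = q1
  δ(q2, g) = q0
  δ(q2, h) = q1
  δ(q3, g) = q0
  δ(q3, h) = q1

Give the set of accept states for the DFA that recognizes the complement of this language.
Complement accept states = All states \ Original accept states
= {q0, q1, q2, q3} \ {q0, q1, q2}
{q3}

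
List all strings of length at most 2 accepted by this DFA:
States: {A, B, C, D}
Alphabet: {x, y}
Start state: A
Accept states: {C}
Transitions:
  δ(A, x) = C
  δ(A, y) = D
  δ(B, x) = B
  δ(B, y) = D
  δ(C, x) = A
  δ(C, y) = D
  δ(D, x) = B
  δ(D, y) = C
x, yy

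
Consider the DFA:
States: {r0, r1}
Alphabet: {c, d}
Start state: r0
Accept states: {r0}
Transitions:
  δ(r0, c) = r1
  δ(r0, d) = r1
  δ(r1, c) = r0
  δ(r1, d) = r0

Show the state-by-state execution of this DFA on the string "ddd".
read 'd': r0 → r1
  read 'd': r1 → r0
  read 'd': r0 → r1
r0 -> r1 -> r0 -> r1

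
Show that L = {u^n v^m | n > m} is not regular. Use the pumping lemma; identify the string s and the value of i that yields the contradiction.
Assume L is regular with pumping length p. Idea: pumping down the u-block drops the u-count to at most the v-count.
Choose s = u^(p+1) v^p ∈ L (|s| = 2p+1 ≥ p). By the pumping lemma, s = xyz with |xy| ≤ p, |y| > 0, so y = u^k with k ≥ 1. Take i = 0: xz = u^(p+1−k) v^p. Since k ≥ 1, p+1−k ≤ p, so the number of u's is no longer strictly greater than the number of v's, hence xz ∉ L.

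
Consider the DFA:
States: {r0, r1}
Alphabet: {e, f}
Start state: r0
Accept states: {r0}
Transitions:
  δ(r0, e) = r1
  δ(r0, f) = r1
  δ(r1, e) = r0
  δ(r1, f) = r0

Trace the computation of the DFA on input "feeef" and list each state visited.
read 'f': r0 → r1
  read 'e': r1 → r0
  read 'e': r0 → r1
  read 'e': r1 → r0
  read 'f': r0 → r1
r0 -> r1 -> r0 -> r1 -> r0 -> r1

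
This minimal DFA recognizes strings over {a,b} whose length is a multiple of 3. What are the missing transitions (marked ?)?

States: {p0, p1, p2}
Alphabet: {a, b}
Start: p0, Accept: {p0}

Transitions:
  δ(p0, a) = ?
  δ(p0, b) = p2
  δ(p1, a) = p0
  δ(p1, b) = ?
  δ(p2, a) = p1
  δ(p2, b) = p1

From the language and accept set, identify what each state tracks — p0: length ≡ 0 (mod 3); p1: length ≡ 2 (mod 3); p2: length ≡ 1 (mod 3).
Each missing δ(q, a) is the state matching the new tracked value after reading a.
δ(p0, a) = p2; δ(p1, b) = p0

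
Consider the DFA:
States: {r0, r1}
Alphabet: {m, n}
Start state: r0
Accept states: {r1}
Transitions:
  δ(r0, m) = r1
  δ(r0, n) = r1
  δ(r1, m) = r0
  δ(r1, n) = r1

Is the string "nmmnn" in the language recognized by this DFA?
Processing string "nmmnn":
  r0 --n--> r1
  r1 --m--> r0
  r0 --m--> r1
  r1 --n--> r1
  r1 --n--> r1
Final state: r1
Accept states: {r1}
Yes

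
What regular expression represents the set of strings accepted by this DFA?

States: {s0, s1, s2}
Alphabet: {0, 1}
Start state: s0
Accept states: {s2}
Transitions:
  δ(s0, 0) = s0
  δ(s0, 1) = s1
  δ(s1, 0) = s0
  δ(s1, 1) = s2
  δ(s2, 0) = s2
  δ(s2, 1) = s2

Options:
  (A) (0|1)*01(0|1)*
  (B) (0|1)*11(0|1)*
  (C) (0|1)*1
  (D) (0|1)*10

Check each option against the DFA on short strings; one disagreement eliminates an option:
  (A) (0|1)*01(0|1)*: on '01' the DFA goes s0 → s0 → s1 and rejects (s1 ∉ Accept), but the regex matches it → eliminate
  (B) (0|1)*11(0|1)*: agrees with the DFA on every string of length ≤ 6
  (C) (0|1)*1: on '1' the DFA goes s0 → s1 and rejects (s1 ∉ Accept), but the regex matches it → eliminate
  (D) (0|1)*10: on '10' the DFA goes s0 → s1 → s0 and rejects (s0 ∉ Accept), but the regex matches it → eliminate
Only (B) is consistent with the DFA.
(B) (0|1)*11(0|1)*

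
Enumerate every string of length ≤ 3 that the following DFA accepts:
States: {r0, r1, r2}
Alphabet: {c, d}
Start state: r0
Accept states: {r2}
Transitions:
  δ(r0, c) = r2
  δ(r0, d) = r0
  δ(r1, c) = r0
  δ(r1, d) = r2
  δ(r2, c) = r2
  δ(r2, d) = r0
c, cc, dc, ccc, cdc, dcc, ddc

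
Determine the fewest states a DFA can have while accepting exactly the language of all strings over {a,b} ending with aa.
By Myhill–Nerode, count the distinguishable equivalence classes: three classes — 0, 1, or ≥2 trailing a's.
3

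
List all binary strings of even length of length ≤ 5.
ε, 00, 01, 10, 11, 0000, 0001, 0010, 0011, 0100, 0101, 0110, 0111, 1000, 1001, 1010, 1011, 1100, 1101, 1110, 1111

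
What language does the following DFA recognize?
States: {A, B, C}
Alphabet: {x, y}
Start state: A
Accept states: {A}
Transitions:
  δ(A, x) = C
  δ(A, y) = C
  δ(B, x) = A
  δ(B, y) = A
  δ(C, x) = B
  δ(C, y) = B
Testing a few strings:
  'yxxy' → reject
  'yxy' → accept
  'x' → reject
  'y' → reject
State roles: A=length ≡ 0 (mod 3); B=length ≡ 2 (mod 3); C=length ≡ 1 (mod 3)
All strings over {x,y} whose length is a multiple of 3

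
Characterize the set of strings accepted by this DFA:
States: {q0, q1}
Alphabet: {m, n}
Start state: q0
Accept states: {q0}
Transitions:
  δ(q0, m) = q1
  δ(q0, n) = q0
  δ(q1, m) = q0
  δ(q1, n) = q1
Testing a few strings:
  'mm' → accept
  'mnm' → accept
  'mn' → reject
  'nn' → accept
State roles: q0=even number of m's so far; q1=odd number of m's so far
All strings over {m,n} with an even number of m's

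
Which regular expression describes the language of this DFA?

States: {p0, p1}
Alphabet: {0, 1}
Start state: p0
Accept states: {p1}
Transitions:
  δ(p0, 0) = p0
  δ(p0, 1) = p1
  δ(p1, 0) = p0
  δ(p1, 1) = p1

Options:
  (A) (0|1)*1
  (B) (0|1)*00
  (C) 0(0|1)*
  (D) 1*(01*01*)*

Check each option against the DFA on short strings; one disagreement eliminates an option:
  (A) (0|1)*1: agrees with the DFA on every string of length ≤ 6
  (B) (0|1)*00: on '1' the DFA goes p0 → p1 and accepts (p1 ∈ Accept), but the regex does not match it → eliminate
  (C) 0(0|1)*: on '0' the DFA goes p0 → p0 and rejects (p0 ∉ Accept), but the regex matches it → eliminate
  (D) 1*(01*01*)*: on ε the DFA stays in p0 and rejects (p0 ∉ Accept), but the regex matches it → eliminate
Only (A) is consistent with the DFA.
(A) (0|1)*1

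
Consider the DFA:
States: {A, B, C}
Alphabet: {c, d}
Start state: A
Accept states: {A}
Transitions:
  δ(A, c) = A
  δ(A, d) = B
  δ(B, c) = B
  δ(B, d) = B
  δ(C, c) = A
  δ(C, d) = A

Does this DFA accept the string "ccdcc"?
Processing string "ccdcc":
  A --c--> A
  A --c--> A
  A --d--> B
  B --c--> B
  B --c--> B
Final state: B
Accept states: {A}
No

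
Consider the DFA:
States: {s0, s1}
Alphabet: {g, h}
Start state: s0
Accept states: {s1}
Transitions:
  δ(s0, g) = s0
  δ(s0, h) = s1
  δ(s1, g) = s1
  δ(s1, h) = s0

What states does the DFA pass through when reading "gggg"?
read 'g': s0 → s0
  read 'g': s0 → s0
  read 'g': s0 → s0
  read 'g': s0 → s0
s0 -> s0 -> s0 -> s0 -> s0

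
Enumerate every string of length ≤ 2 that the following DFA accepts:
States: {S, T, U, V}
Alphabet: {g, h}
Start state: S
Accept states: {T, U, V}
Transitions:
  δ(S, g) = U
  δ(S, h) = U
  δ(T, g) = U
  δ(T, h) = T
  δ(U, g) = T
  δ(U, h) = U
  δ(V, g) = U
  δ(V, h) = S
g, h, gg, gh, hg, hh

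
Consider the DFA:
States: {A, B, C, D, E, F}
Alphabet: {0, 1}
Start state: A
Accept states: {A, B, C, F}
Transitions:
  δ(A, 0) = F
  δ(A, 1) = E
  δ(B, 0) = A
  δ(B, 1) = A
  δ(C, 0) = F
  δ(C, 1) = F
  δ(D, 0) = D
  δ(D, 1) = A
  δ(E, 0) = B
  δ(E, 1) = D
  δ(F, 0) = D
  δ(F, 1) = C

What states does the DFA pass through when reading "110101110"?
read '1': A → E
  read '1': E → D
  read '0': D → D
  read '1': D → A
  read '0': A → F
  read '1': F → C
  read '1': C → F
  read '1': F → C
  read '0': C → F
A -> E -> D -> D -> A -> F -> C -> F -> C -> F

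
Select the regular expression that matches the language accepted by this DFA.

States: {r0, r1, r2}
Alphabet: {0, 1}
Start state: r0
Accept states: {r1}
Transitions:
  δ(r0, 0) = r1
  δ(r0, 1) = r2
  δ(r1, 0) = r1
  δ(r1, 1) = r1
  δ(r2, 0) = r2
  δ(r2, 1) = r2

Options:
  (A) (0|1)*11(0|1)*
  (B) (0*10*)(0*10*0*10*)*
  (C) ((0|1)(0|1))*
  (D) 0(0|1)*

Check each option against the DFA on short strings; one disagreement eliminates an option:
  (A) (0|1)*11(0|1)*: on '0' the DFA goes r0 → r1 and accepts (r1 ∈ Accept), but the regex does not match it → eliminate
  (B) (0*10*)(0*10*0*10*)*: on '0' the DFA goes r0 → r1 and accepts (r1 ∈ Accept), but the regex does not match it → eliminate
  (C) ((0|1)(0|1))*: on ε the DFA stays in r0 and rejects (r0 ∉ Accept), but the regex matches it → eliminate
  (D) 0(0|1)*: agrees with the DFA on every string of length ≤ 6
Only (D) is consistent with the DFA.
(D) 0(0|1)*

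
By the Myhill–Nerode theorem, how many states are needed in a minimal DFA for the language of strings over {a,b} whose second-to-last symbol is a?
By Myhill–Nerode, count the distinguishable equivalence classes: 2^2 = 4 classes — the DFA must remember the last 2 symbols read; every pair of distinct length-2 suffixes is distinguishable by some continuation.
4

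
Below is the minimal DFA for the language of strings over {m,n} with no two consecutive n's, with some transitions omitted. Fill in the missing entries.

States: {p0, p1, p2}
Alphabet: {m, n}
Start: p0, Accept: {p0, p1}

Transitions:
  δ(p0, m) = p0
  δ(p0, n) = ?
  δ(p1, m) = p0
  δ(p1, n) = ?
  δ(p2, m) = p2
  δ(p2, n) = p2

From the language and accept set, identify what each state tracks — p0: last symbol not n (ok); p1: last symbol n (ok); p2: saw nn (dead).
Each missing δ(q, a) is the state matching the new tracked value after reading a.
δ(p0, n) = p1; δ(p1, n) = p2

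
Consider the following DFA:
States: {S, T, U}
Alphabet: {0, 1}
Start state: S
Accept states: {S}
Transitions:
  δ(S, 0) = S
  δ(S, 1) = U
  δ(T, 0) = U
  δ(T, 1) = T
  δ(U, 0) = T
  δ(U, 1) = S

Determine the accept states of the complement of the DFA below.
Complement accept states = All states \ Original accept states
= {S, T, U} \ {S}
{T, U}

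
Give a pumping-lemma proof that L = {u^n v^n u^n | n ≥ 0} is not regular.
Assume L is regular with pumping length p. Idea: pumping the first u-block unbalances it against the other two.
Choose s = u^p v^p u^p ∈ L (|s| = 3p ≥ p). By the pumping lemma, s = xyz with |xy| ≤ p, |y| > 0, so y = u^k with k ≥ 1, inside the first u-block. Then xy²z = u^(p+k) v^p u^p. The first block has length p+k ≠ p, so the three block lengths are no longer equal and xy²z ∉ L.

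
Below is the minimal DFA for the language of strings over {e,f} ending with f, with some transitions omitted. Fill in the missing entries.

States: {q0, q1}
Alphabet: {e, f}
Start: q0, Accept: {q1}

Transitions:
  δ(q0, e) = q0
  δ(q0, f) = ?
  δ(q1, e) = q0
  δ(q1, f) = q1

From the language and accept set, identify what each state tracks — q0: last symbol not f; q1: last symbol is f.
Each missing δ(q, a) is the state matching the new tracked value after reading a.
δ(q0, f) = q1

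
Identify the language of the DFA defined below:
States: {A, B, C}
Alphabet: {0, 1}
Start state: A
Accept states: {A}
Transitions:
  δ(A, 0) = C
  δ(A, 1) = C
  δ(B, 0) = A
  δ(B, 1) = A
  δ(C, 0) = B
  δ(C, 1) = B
Testing a few strings:
  '0001' → reject
  '0' → reject
  '1110' → reject
  '010' → accept
State roles: A=length ≡ 0 (mod 3); B=length ≡ 2 (mod 3); C=length ≡ 1 (mod 3)
All binary strings whose length is a multiple of 3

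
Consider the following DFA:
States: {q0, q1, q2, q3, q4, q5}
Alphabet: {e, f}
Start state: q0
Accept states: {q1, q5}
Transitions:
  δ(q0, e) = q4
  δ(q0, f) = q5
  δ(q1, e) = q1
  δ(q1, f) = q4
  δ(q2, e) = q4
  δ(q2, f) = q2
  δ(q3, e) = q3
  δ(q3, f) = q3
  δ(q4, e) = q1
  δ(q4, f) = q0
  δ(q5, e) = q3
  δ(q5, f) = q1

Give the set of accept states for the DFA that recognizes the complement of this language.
Complement accept states = All states \ Original accept states
= {q0, q1, q2, q3, q4, q5} \ {q1, q5}
{q0, q2, q3, q4}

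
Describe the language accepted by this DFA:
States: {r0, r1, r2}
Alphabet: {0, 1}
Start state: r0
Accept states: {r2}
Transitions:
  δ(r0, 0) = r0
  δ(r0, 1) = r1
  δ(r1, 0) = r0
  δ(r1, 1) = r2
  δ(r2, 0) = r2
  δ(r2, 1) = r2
Testing a few strings:
  '10' → reject
  '0001' → reject
  '0' → reject
  '1' → reject
State roles: r0=no progress toward 11; r1=one trailing 1; r2=substring 11 seen
All binary strings containing the substring 11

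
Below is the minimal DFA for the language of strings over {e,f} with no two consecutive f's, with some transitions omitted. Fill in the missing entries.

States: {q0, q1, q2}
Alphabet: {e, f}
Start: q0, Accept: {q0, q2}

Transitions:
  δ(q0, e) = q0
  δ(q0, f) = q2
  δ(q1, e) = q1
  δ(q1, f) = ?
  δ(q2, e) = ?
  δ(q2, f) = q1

From the language and accept set, identify what each state tracks — q0: last symbol not f (ok); q1: saw ff (dead); q2: last symbol f (ok).
Each missing δ(q, a) is the state matching the new tracked value after reading a.
δ(q1, f) = q1; δ(q2, e) = q0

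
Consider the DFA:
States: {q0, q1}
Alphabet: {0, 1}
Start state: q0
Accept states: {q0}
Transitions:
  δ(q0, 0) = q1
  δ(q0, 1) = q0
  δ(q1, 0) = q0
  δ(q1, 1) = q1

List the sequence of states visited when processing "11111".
read '1': q0 → q0
  read '1': q0 → q0
  read '1': q0 → q0
  read '1': q0 → q0
  read '1': q0 → q0
q0 -> q0 -> q0 -> q0 -> q0 -> q0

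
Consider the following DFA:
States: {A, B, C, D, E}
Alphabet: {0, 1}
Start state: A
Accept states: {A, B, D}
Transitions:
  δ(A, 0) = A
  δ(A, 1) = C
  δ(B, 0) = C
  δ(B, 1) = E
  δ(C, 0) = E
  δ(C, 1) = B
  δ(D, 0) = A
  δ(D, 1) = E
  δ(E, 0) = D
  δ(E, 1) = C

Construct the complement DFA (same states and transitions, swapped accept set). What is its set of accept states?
Complement accept states = All states \ Original accept states
= {A, B, C, D, E} \ {A, B, D}
{C, E}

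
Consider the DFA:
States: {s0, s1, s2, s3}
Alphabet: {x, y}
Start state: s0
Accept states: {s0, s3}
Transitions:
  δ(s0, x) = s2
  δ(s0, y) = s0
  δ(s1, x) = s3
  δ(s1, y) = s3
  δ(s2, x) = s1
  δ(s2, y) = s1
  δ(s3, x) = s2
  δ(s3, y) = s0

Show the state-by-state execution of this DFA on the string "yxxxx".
read 'y': s0 → s0
  read 'x': s0 → s2
  read 'x': s2 → s1
  read 'x': s1 → s3
  read 'x': s3 → s2
s0 -> s0 -> s2 -> s1 -> s3 -> s2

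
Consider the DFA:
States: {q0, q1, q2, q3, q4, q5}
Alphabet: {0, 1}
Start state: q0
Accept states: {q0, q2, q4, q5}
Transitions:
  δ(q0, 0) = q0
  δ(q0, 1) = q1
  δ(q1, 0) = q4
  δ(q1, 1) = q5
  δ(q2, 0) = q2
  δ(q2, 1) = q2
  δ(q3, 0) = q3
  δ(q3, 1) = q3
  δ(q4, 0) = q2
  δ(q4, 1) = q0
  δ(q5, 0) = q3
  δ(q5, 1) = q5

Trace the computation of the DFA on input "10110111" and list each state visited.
read '1': q0 → q1
  read '0': q1 → q4
  read '1': q4 → q0
  read '1': q0 → q1
  read '0': q1 → q4
  read '1': q4 → q0
  read '1': q0 → q1
  read '1': q1 → q5
q0 -> q1 -> q4 -> q0 -> q1 -> q4 -> q0 -> q1 -> q5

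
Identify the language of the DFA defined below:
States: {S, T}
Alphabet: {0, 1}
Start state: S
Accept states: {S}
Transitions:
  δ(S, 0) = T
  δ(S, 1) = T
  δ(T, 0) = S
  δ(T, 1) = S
Testing a few strings:
  '0' → reject
  '110' → reject
  '100' → reject
  '00' → accept
State roles: S=even length so far; T=odd length so far
All binary strings of even length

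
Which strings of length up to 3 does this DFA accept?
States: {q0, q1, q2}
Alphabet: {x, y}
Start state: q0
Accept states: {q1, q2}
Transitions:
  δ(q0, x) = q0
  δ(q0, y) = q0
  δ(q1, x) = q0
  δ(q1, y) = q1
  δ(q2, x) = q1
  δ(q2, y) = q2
None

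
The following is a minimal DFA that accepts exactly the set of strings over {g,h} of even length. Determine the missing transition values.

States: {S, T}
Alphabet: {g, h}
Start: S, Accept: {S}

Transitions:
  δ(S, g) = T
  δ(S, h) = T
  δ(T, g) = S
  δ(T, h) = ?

From the language and accept set, identify what each state tracks — S: even length so far; T: odd length so far.
Each missing δ(q, a) is the state matching the new tracked value after reading a.
δ(T, h) = S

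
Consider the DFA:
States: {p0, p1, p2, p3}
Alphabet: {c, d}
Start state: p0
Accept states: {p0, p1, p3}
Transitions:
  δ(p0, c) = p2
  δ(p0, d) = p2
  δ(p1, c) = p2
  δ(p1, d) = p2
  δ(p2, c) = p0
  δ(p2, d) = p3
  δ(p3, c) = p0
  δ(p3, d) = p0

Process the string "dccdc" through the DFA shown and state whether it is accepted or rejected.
Processing string "dccdc":
  p0 --d--> p2
  p2 --c--> p0
  p0 --c--> p2
  p2 --d--> p3
  p3 --c--> p0
Final state: p0
Accept states: {p0, p1, p3}
Yes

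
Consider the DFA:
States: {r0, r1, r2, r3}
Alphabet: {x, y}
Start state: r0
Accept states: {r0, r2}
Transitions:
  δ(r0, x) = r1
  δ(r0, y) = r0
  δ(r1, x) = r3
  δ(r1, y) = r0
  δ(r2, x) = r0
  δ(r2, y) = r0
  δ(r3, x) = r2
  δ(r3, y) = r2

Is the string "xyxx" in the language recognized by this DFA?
Processing string "xyxx":
  r0 --x--> r1
  r1 --y--> r0
  r0 --x--> r1
  r1 --x--> r3
Final state: r3
Accept states: {r0, r2}
No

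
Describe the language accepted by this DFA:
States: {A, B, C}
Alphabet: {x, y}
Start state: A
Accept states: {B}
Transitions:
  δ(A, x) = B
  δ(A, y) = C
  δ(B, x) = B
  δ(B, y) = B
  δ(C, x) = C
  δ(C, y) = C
Testing a few strings:
  'xy' → accept
  'yxx' → reject
  'x' → accept
  'yyx' → reject
State roles: A=no input read; B=started with x; C=started with y (dead)
All strings over {x,y} starting with x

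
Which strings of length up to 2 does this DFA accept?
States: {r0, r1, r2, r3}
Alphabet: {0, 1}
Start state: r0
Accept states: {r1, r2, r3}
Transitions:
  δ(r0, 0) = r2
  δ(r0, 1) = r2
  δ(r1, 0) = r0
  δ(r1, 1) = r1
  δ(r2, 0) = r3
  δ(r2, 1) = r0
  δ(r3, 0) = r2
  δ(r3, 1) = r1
0, 1, 00, 10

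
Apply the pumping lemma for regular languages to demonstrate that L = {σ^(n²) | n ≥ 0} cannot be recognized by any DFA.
Assume L is regular with pumping length p. Idea: pumping adds a fixed amount, but gaps between consecutive squares grow.
Choose s = σ^(p²) (length p² ≥ p). By the pumping lemma, s = xyz with |xy| ≤ p, |y| > 0, so |y| = k with 1 ≤ k ≤ p. Then |xy²z| = p²+k. Since p² < p²+k ≤ p²+p < (p+1)², the length p²+k lies strictly between consecutive squares, so it is not a perfect square and xy²z ∉ L.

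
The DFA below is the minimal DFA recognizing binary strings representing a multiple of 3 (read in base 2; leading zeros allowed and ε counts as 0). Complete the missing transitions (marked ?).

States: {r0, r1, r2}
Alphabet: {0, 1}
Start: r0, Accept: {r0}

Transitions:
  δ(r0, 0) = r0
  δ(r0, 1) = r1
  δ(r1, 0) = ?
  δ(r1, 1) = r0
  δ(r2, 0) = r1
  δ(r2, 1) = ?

From the language and accept set, identify what each state tracks — r0: value ≡ 0 (mod 3); r1: value ≡ 1 (mod 3); r2: value ≡ 2 (mod 3).
Each missing δ(q, a) is the state matching the new tracked value after reading a.
δ(r1, 0) = r2; δ(r2, 1) = r2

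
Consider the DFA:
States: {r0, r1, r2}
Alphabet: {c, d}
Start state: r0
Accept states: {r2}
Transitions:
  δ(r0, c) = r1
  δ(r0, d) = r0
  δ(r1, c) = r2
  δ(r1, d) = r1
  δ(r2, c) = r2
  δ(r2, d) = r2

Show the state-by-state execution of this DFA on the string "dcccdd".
read 'd': r0 → r0
  read 'c': r0 → r1
  read 'c': r1 → r2
  read 'c': r2 → r2
  read 'd': r2 → r2
  read 'd': r2 → r2
r0 -> r0 -> r1 -> r2 -> r2 -> r2 -> r2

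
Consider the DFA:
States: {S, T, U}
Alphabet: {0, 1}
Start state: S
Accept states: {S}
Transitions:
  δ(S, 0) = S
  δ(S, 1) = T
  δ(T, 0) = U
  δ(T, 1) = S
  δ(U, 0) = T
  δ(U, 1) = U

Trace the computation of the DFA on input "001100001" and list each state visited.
read '0': S → S
  read '0': S → S
  read '1': S → T
  read '1': T → S
  read '0': S → S
  read '0': S → S
  read '0': S → S
  read '0': S → S
  read '1': S → T
S -> S -> S -> T -> S -> S -> S -> S -> S -> T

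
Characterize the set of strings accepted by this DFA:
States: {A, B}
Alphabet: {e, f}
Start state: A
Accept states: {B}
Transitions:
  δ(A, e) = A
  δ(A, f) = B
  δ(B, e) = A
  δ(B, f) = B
Testing a few strings:
  'fee' → reject
  'eee' → reject
  'ffe' → reject
  'e' → reject
State roles: A=last symbol not f; B=last symbol is f
All strings over {e,f} ending with f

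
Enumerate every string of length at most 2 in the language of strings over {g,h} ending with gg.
gg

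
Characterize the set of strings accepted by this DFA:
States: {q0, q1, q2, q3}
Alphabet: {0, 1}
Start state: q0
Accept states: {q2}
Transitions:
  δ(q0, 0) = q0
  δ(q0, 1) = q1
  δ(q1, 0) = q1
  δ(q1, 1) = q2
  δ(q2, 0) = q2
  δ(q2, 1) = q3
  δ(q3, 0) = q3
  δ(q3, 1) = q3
Testing a few strings:
  '11' → accept
  '0101' → accept
  '000' → reject
  '1010' → accept
State roles: q0=zero 1's; q1=one 1; q2=two 1's; q3=≥ three 1's (dead)
All binary strings containing exactly two 1's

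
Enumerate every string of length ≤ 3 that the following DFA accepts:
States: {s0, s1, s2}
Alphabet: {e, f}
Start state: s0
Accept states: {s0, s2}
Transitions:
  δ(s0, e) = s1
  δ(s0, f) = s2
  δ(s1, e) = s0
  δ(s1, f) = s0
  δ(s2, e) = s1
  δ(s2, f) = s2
ε, f, ee, ef, ff, eef, eff, fee, fef, fff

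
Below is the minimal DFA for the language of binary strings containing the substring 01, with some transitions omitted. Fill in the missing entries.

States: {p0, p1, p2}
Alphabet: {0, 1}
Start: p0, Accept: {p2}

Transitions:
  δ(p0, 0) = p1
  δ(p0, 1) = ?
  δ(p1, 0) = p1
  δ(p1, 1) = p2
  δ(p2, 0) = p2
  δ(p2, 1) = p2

From the language and accept set, identify what each state tracks — p0: no 0 seen yet; p1: seen a 0, waiting for 1; p2: substring 01 seen.
Each missing δ(q, a) is the state matching the new tracked value after reading a.
δ(p0, 1) = p0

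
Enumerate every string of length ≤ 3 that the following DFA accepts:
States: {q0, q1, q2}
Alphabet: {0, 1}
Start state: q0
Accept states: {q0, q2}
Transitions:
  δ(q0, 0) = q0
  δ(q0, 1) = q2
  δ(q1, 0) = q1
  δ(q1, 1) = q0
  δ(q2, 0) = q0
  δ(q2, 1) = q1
ε, 0, 1, 00, 01, 10, 000, 001, 010, 100, 101, 111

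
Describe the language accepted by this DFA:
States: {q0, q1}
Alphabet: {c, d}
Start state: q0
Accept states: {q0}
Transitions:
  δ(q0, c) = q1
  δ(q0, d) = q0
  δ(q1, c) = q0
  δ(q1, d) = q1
Testing a few strings:
  'd' → accept
  'c' → reject
  'cdd' → reject
  'dd' → accept
State roles: q0=even number of c's so far; q1=odd number of c's so far
All strings over {c,d} with an even number of c's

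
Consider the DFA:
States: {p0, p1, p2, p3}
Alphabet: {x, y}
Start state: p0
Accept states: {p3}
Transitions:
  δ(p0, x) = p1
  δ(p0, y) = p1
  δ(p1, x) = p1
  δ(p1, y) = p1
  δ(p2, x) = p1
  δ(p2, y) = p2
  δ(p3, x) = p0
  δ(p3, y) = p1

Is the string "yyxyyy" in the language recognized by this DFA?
Processing string "yyxyyy":
  p0 --y--> p1
  p1 --y--> p1
  p1 --x--> p1
  p1 --y--> p1
  p1 --y--> p1
  p1 --y--> p1
Final state: p1
Accept states: {p3}
No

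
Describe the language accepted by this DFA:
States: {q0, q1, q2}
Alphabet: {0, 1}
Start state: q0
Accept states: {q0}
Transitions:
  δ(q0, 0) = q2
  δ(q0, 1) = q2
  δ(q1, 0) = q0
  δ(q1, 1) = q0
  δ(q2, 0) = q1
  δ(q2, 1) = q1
Testing a few strings:
  '00' → reject
  '0' → reject
  '1001' → reject
  '1111' → reject
State roles: q0=length ≡ 0 (mod 3); q1=length ≡ 2 (mod 3); q2=length ≡ 1 (mod 3)
All binary strings whose length is a multiple of 3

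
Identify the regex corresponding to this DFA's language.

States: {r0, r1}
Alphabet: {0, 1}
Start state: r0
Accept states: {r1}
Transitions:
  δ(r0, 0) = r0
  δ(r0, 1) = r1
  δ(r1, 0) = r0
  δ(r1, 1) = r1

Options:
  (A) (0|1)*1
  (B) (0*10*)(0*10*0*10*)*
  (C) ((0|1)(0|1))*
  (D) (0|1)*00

Check each option against the DFA on short strings; one disagreement eliminates an option:
  (A) (0|1)*1: agrees with the DFA on every string of length ≤ 6
  (B) (0*10*)(0*10*0*10*)*: on '10' the DFA goes r0 → r1 → r0 and rejects (r0 ∉ Accept), but the regex matches it → eliminate
  (C) ((0|1)(0|1))*: on ε the DFA stays in r0 and rejects (r0 ∉ Accept), but the regex matches it → eliminate
  (D) (0|1)*00: on '1' the DFA goes r0 → r1 and accepts (r1 ∈ Accept), but the regex does not match it → eliminate
Only (A) is consistent with the DFA.
(A) (0|1)*1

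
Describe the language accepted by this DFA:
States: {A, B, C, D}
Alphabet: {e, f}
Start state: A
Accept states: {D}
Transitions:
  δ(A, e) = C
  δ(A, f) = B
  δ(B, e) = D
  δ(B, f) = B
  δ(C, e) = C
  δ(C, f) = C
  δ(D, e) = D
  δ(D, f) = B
Testing a few strings:
  'e' → reject
  'eff' → reject
  'fef' → reject
  'eef' → reject
State roles: A=no input read; B=started with f, last symbol f; C=started with e (dead); D=started with f, last symbol e
All strings over {e,f} that start with f and end with e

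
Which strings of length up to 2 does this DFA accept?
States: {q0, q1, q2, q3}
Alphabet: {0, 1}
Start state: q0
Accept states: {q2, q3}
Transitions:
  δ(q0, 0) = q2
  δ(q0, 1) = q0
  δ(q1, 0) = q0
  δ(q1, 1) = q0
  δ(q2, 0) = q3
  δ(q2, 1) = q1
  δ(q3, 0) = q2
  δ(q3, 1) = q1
0, 00, 10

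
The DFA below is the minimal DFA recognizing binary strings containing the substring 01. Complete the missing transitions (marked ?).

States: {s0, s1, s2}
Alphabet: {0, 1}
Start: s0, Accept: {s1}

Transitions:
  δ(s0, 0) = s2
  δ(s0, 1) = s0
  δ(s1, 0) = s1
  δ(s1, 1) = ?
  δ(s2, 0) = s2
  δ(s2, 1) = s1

From the language and accept set, identify what each state tracks — s0: no 0 seen yet; s1: substring 01 seen; s2: seen a 0, waiting for 1.
Each missing δ(q, a) is the state matching the new tracked value after reading a.
δ(s1, 1) = s1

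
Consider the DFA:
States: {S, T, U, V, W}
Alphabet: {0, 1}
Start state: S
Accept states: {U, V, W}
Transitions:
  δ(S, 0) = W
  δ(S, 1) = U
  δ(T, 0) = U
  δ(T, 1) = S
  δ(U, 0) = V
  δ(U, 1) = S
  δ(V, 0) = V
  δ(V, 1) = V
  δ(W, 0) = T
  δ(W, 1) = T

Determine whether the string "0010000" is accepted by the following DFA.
Processing string "0010000":
  S --0--> W
  W --0--> T
  T --1--> S
  S --0--> W
  W --0--> T
  T --0--> U
  U --0--> V
Final state: V
Accept states: {U, V, W}
Yes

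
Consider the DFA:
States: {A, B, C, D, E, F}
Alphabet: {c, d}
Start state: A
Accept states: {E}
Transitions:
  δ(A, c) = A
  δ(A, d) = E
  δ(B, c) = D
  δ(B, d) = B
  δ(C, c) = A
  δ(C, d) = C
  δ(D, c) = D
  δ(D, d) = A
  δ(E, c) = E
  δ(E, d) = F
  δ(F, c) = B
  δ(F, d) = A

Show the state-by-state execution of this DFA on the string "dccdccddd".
read 'd': A → E
  read 'c': E → E
  read 'c': E → E
  read 'd': E → F
  read 'c': F → B
  read 'c': B → D
  read 'd': D → A
  read 'd': A → E
  read 'd': E → F
A -> E -> E -> E -> F -> B -> D -> A -> E -> F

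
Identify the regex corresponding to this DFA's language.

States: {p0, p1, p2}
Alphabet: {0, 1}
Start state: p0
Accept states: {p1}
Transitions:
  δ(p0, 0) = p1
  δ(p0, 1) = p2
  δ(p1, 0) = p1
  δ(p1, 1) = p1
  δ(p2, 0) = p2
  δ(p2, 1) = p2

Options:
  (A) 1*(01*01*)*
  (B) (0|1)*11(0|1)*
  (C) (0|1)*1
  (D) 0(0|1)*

Check each option against the DFA on short strings; one disagreement eliminates an option:
  (A) 1*(01*01*)*: on ε the DFA stays in p0 and rejects (p0 ∉ Accept), but the regex matches it → eliminate
  (B) (0|1)*11(0|1)*: on '0' the DFA goes p0 → p1 and accepts (p1 ∈ Accept), but the regex does not match it → eliminate
  (C) (0|1)*1: on '0' the DFA goes p0 → p1 and accepts (p1 ∈ Accept), but the regex does not match it → eliminate
  (D) 0(0|1)*: agrees with the DFA on every string of length ≤ 6
Only (D) is consistent with the DFA.
(D) 0(0|1)*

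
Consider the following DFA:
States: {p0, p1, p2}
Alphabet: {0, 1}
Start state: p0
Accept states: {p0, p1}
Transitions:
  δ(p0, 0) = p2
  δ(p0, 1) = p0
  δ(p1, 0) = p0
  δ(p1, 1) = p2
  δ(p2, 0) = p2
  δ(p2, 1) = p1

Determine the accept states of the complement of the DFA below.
Complement accept states = All states \ Original accept states
= {p0, p1, p2} \ {p0, p1}
{p2}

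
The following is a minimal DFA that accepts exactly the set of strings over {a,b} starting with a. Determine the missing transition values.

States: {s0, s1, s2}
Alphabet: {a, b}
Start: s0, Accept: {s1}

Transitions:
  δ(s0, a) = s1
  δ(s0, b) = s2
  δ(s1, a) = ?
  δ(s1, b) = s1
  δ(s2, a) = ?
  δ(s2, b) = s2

From the language and accept set, identify what each state tracks — s0: no input read; s1: started with a; s2: started with b (dead).
Each missing δ(q, a) is the state matching the new tracked value after reading a.
δ(s1, a) = s1; δ(s2, a) = s2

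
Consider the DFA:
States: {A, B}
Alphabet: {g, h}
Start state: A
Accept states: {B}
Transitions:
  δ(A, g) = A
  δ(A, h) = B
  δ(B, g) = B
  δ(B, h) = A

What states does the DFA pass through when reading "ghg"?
read 'g': A → A
  read 'h': A → B
  read 'g': B → B
A -> A -> B -> B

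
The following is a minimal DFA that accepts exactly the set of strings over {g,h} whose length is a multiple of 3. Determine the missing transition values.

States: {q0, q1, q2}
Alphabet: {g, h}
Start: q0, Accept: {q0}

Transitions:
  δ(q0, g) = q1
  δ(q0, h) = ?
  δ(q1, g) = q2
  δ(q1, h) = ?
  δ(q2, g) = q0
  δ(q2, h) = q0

From the language and accept set, identify what each state tracks — q0: length ≡ 0 (mod 3); q1: length ≡ 1 (mod 3); q2: length ≡ 2 (mod 3).
Each missing δ(q, a) is the state matching the new tracked value after reading a.
δ(q0, h) = q1; δ(q1, h) = q2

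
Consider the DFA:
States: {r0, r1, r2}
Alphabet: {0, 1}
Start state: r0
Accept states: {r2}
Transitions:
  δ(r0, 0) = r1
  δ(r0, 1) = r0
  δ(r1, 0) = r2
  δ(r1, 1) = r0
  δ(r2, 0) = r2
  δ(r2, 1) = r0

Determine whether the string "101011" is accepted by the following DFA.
Processing string "101011":
  r0 --1--> r0
  r0 --0--> r1
  r1 --1--> r0
  r0 --0--> r1
  r1 --1--> r0
  r0 --1--> r0
Final state: r0
Accept states: {r2}
No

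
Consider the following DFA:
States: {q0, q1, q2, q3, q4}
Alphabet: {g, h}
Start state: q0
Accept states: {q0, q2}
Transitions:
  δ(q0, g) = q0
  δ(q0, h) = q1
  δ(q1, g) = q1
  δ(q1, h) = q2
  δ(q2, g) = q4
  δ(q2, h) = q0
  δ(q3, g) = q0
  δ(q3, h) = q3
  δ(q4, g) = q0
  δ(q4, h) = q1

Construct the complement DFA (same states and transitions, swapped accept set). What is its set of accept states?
Complement accept states = All states \ Original accept states
= {q0, q1, q2, q3, q4} \ {q0, q2}
{q1, q3, q4}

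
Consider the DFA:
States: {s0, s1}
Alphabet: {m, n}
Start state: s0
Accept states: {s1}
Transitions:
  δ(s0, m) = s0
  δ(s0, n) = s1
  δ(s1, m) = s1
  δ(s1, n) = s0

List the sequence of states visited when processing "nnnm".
read 'n': s0 → s1
  read 'n': s1 → s0
  read 'n': s0 → s1
  read 'm': s1 → s1
s0 -> s1 -> s0 -> s1 -> s1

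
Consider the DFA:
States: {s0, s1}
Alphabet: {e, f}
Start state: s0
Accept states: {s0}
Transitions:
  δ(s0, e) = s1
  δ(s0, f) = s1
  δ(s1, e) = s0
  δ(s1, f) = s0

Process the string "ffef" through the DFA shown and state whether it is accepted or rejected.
Processing string "ffef":
  s0 --f--> s1
  s1 --f--> s0
  s0 --e--> s1
  s1 --f--> s0
Final state: s0
Accept states: {s0}
Yes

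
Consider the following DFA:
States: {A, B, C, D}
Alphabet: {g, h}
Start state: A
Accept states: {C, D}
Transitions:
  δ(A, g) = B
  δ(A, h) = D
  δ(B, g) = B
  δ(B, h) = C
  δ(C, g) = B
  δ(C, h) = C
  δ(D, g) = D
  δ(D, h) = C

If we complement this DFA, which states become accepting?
Complement accept states = All states \ Original accept states
= {A, B, C, D} \ {C, D}
{A, B}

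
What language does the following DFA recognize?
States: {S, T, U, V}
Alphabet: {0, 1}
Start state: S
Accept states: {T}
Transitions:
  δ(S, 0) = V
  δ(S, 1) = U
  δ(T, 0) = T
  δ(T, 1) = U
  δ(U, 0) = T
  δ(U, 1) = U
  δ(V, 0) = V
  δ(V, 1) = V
Testing a few strings:
  '11' → reject
  '00' → reject
  '1000' → accept
  '1001' → reject
State roles: S=no input read; T=started with 1, last symbol 0; U=started with 1, last symbol 1; V=started with 0 (dead)
All binary strings that start with 1 and end with 0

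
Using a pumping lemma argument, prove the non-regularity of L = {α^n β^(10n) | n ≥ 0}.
Assume L is regular with pumping length p. Idea: pumping the α-block breaks the 1:10 ratio.
Choose s = α^p β^(10p) (length 11p ≥ p). By the pumping lemma, s = xyz with |xy| ≤ p, |y| > 0, so y = α^k with k ≥ 1. Then xy²z = α^(p+k) β^(10p). For this to be in L we would need 10p = 10(p+k), i.e. 10k = 0, contradicting k ≥ 1. So xy²z ∉ L.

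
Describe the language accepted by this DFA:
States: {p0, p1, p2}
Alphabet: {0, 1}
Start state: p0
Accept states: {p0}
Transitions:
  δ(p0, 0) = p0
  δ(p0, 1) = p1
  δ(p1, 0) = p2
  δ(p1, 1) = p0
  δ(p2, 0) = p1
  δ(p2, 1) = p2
Testing a few strings:
  '10' → reject
  '000' → accept
  '110' → accept
  '0' → accept
State roles: p0=value ≡ 0 (mod 3); p1=value ≡ 1 (mod 3); p2=value ≡ 2 (mod 3)
All binary strings representing a multiple of 3 (read in base 2; leading zeros allowed and ε counts as 0)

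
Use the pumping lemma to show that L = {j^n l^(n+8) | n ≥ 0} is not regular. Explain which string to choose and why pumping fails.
Assume L is regular with pumping length p. Idea: pumping the j-block breaks the fixed offset of 8.
Choose s = j^p l^(p+8) ∈ L. By the pumping lemma, s = xyz with |xy| ≤ p, |y| > 0, so y = j^k with k ≥ 1. Then xy²z = j^(p+k) l^(p+8). For this to be in L we would need p+8 = (p+k)+8, i.e. k = 0, contradicting k ≥ 1. So xy²z ∉ L.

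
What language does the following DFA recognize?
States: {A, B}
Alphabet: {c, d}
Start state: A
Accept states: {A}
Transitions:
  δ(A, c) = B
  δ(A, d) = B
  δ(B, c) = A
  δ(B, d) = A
Testing a few strings:
  'dd' → accept
  'd' → reject
  'dc' → accept
  'cc' → accept
State roles: A=even length so far; B=odd length so far
All strings over {c,d} of even length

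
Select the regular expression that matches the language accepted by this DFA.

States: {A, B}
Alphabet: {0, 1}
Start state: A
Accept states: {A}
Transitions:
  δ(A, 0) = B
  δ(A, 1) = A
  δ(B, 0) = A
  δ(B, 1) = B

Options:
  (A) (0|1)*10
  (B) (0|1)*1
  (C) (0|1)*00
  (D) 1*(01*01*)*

Check each option against the DFA on short strings; one disagreement eliminates an option:
  (A) (0|1)*10: on ε the DFA stays in A and accepts (A ∈ Accept), but the regex does not match it → eliminate
  (B) (0|1)*1: on ε the DFA stays in A and accepts (A ∈ Accept), but the regex does not match it → eliminate
  (C) (0|1)*00: on ε the DFA stays in A and accepts (A ∈ Accept), but the regex does not match it → eliminate
  (D) 1*(01*01*)*: agrees with the DFA on every string of length ≤ 6
Only (D) is consistent with the DFA.
(D) 1*(01*01*)*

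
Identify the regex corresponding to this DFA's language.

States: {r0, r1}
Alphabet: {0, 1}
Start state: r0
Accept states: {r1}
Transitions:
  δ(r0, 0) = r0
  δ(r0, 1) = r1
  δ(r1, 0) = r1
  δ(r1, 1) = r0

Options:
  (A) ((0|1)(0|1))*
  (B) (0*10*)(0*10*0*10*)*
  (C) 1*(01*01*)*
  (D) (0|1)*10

Check each option against the DFA on short strings; one disagreement eliminates an option:
  (A) ((0|1)(0|1))*: on ε the DFA stays in r0 and rejects (r0 ∉ Accept), but the regex matches it → eliminate
  (B) (0*10*)(0*10*0*10*)*: agrees with the DFA on every string of length ≤ 6
  (C) 1*(01*01*)*: on ε the DFA stays in r0 and rejects (r0 ∉ Accept), but the regex matches it → eliminate
  (D) (0|1)*10: on '1' the DFA goes r0 → r1 and accepts (r1 ∈ Accept), but the regex does not match it → eliminate
Only (B) is consistent with the DFA.
(B) (0*10*)(0*10*0*10*)*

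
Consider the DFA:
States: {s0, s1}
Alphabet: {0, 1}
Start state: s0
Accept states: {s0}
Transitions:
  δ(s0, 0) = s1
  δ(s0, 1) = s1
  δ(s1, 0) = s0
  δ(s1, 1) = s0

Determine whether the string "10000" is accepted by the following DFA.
Processing string "10000":
  s0 --1--> s1
  s1 --0--> s0
  s0 --0--> s1
  s1 --0--> s0
  s0 --0--> s1
Final state: s1
Accept states: {s0}
No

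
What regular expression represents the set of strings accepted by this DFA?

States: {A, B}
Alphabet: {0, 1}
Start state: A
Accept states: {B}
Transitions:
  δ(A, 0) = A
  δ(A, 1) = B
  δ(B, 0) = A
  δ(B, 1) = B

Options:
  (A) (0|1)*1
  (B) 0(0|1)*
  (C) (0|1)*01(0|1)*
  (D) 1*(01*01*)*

Check each option against the DFA on short strings; one disagreement eliminates an option:
  (A) (0|1)*1: agrees with the DFA on every string of length ≤ 6
  (B) 0(0|1)*: on '0' the DFA goes A → A and rejects (A ∉ Accept), but the regex matches it → eliminate
  (C) (0|1)*01(0|1)*: on '1' the DFA goes A → B and accepts (B ∈ Accept), but the regex does not match it → eliminate
  (D) 1*(01*01*)*: on ε the DFA stays in A and rejects (A ∉ Accept), but the regex matches it → eliminate
Only (A) is consistent with the DFA.
(A) (0|1)*1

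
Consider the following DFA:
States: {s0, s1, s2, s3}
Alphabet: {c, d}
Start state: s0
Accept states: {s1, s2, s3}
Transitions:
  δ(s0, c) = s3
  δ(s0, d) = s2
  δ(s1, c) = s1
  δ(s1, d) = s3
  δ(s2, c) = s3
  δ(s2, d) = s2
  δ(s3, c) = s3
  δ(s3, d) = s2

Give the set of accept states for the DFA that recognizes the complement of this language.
Complement accept states = All states \ Original accept states
= {s0, s1, s2, s3} \ {s1, s2, s3}
{s0}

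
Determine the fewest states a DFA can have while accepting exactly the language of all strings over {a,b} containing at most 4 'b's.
By Myhill–Nerode, count the distinguishable equivalence classes: 6 classes — having seen 0, 1, …, 4, or >4 copies of 'b'; counts 0 through 4 are accepting and >4 is dead.
6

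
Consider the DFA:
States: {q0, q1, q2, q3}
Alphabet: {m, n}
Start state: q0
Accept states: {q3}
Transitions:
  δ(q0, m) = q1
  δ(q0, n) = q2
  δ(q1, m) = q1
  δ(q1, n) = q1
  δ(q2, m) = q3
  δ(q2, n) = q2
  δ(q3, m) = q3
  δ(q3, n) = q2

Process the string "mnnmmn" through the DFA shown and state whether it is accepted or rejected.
Processing string "mnnmmn":
  q0 --m--> q1
  q1 --n--> q1
  q1 --n--> q1
  q1 --m--> q1
  q1 --m--> q1
  q1 --n--> q1
Final state: q1
Accept states: {q3}
No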